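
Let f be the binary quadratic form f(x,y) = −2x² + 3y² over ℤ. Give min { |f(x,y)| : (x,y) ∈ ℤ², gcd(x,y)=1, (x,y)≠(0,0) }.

descent: ρ → (3,0,-2)
descent: ρ → (-2,4,1)  [lands on river]
river: ρ → (1,4,-2)
closes: descent 2, river 2
min |a| on river = 1

1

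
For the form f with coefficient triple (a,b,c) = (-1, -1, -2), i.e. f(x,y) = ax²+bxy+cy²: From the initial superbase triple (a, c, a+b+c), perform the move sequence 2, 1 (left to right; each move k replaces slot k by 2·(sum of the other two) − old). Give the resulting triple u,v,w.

start (-1,-2,-4) = (f(1,0),f(0,1),f(1,1))
replace slot 2: 2·((-1)+(-4)) − (-2) = -8 → (-1,-8,-4)
replace slot 1: 2·((-8)+(-4)) − (-1) = -23 → (-23,-8,-4)

-23,-8,-4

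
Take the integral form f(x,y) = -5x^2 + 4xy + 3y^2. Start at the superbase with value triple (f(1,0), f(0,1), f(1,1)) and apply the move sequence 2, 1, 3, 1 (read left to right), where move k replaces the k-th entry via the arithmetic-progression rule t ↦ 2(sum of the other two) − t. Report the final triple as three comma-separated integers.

start (-5,3,2) = (f(1,0),f(0,1),f(1,1))
replace slot 2: 2·((-5)+2) − 3 = -9 → (-5,-9,2)
replace slot 1: 2·((-9)+2) − (-5) = -9 → (-9,-9,2)
replace slot 3: 2·((-9)+(-9)) − 2 = -38 → (-9,-9,-38)
replace slot 1: 2·((-9)+(-38)) − (-9) = -85 → (-85,-9,-38)

-85,-9,-38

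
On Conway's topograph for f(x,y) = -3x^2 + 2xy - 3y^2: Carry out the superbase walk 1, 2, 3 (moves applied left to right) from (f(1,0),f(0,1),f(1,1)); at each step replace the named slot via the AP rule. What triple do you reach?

start (-3,-3,-4) = (f(1,0),f(0,1),f(1,1))
replace slot 1: 2·((-3)+(-4)) − (-3) = -11 → (-11,-3,-4)
replace slot 2: 2·((-11)+(-4)) − (-3) = -27 → (-11,-27,-4)
replace slot 3: 2·((-11)+(-27)) − (-4) = -72 → (-11,-27,-72)

-11,-27,-72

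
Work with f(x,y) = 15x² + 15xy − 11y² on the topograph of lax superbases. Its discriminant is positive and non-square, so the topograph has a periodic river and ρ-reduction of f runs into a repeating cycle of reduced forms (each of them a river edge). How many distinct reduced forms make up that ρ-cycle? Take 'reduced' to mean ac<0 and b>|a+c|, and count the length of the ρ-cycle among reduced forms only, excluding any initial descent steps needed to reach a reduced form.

D = 885, ⌊√D⌋ = 29
river: ρ → (-11,29,1)
river: ρ → (1,29,-11)
river: ρ → (-11,15,15)
river: ρ → (15,15,-11)
ρ-cycle length = 4 (tail of 0 descent steps not counted)

4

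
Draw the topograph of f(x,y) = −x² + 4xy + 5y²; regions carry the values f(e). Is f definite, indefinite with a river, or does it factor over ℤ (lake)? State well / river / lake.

D = b²−4ac = 4² − 4·(-1)·5 = 36
D = 6² is a perfect square ⇒ form factors over ℤ ⇒ lakes

lake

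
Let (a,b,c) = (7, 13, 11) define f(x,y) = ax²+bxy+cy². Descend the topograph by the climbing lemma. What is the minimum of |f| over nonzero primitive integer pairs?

translate: b→-1 (≡13 mod 14), so (7,13,11)→(7,-1,5)
flip: (7,-1,5)→(5,1,7)
reduced (well bottom): (5,1,7) with a≤c, −a<b≤a
well minimum = a = 5

5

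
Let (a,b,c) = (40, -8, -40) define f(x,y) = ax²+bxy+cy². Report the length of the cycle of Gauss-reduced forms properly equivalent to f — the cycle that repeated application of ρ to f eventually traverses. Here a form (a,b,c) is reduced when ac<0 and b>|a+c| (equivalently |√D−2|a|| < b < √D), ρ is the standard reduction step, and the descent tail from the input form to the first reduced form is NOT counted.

D = 6464, ⌊√D⌋ = 80
descent: ρ → (-40,8,40)  [lands on river]
river: ρ → (40,72,-8)
river: ρ → (-8,72,40)
river: ρ → (40,8,-40)
river: ρ → (-40,72,8)
river: ρ → (8,72,-40)
ρ-cycle length = 6 (tail of 1 descent step not counted)

6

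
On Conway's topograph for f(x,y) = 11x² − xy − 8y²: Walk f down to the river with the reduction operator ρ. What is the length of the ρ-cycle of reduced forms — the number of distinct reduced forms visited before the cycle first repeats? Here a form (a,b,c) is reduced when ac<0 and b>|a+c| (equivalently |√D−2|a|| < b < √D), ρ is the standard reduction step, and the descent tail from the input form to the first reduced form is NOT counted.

D = 353, ⌊√D⌋ = 18
descent: ρ → (-8,17,2)  [lands on river]
river: ρ → (2,15,-16)
river: ρ → (-16,17,1)
river: ρ → (1,17,-16)
river: ρ → (-16,15,2)
river: ρ → (2,17,-8)
river: ρ → (-8,15,4)
river: ρ → (4,17,-4)
river: ρ → (-4,15,8)
river: ρ → (8,17,-2)
river: ρ → (-2,15,16)
river: ρ → (16,17,-1)
river: ρ → (-1,17,16)
river: ρ → (16,15,-2)
river: ρ → (-2,17,8)
river: ρ → (8,15,-4)
river: ρ → (-4,17,4)
river: ρ → (4,15,-8)
ρ-cycle length = 18 (tail of 1 descent step not counted)

18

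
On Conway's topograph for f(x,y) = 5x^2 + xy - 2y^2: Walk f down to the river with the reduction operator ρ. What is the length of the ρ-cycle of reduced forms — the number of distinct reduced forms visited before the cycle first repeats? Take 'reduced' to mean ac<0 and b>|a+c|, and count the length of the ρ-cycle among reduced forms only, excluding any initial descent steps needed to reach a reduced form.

D = 41, ⌊√D⌋ = 6
descent: ρ → (-2,3,4)  [lands on river]
river: ρ → (4,5,-1)
river: ρ → (-1,5,4)
river: ρ → (4,3,-2)
river: ρ → (-2,5,2)
river: ρ → (2,3,-4)
river: ρ → (-4,5,1)
river: ρ → (1,5,-4)
river: ρ → (-4,3,2)
river: ρ → (2,5,-2)
ρ-cycle length = 10 (tail of 1 descent step not counted)

10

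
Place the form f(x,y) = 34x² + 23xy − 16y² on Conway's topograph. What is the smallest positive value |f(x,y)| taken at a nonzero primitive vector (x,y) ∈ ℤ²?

river: ρ → (-16,41,16)
river: ρ → (16,23,-34)
river: ρ → (-34,45,5)
river: ρ → (5,45,-34)
river: ρ → (-34,23,16)
river: ρ → (16,41,-16)
river: ρ → (-16,23,34)
river: ρ → (34,45,-5)
river: ρ → (-5,45,34)
river: ρ → (34,23,-16)
closes: descent 0, river 10
min |a| on river = 5

5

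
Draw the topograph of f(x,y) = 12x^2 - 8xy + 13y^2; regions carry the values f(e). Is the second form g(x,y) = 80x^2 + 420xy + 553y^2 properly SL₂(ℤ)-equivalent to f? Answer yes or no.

D₁ = -560, D₂ = -560
f: reduced (well bottom): (12,-8,13) with a≤c, −a<b≤a
g: translate: b→-60 (≡420 mod 160), so (80,420,553)→(80,-60,13)
g: flip: (80,-60,13)→(13,60,80)
g: translate: b→8 (≡60 mod 26), so (13,60,80)→(13,8,12)
g: flip: (13,8,12)→(12,-8,13)
g: reduced (well bottom): (12,-8,13) with a≤c, −a<b≤a
reduced forms (12, -8, 13) vs (12, -8, 13) ⇒ equivalent

yes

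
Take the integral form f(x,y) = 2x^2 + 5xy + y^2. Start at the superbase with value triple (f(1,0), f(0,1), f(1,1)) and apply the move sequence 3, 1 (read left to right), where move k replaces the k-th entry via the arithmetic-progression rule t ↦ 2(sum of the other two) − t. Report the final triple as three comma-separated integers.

start (2,1,8) = (f(1,0),f(0,1),f(1,1))
replace slot 3: 2·(2+1) − 8 = -2 → (2,1,-2)
replace slot 1: 2·(1+(-2)) − 2 = -4 → (-4,1,-2)

-4,1,-2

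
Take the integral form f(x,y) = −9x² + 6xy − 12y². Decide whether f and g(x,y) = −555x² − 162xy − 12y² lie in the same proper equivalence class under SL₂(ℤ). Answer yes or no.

D₁ = -396, D₂ = -396
f is negative-definite; reduce −f:
−f: reduced (well bottom): (9,-6,12) with a≤c, −a<b≤a
flip sign back: reduced form of f is (-9,6,-12)
g is negative-definite; reduce −g:
−g: flip: (555,162,12)→(12,-162,555)
−g: translate: b→6 (≡-162 mod 24), so (12,-162,555)→(12,6,9)
−g: flip: (12,6,9)→(9,-6,12)
−g: reduced (well bottom): (9,-6,12) with a≤c, −a<b≤a
flip sign back: reduced form of g is (-9,6,-12)
reduced forms (-9, 6, -12) vs (-9, 6, -12) ⇒ equivalent

yes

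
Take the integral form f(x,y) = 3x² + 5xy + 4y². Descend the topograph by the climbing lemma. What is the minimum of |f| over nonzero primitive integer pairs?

translate: b→-1 (≡5 mod 6), so (3,5,4)→(3,-1,2)
flip: (3,-1,2)→(2,1,3)
reduced (well bottom): (2,1,3) with a≤c, −a<b≤a
well minimum = a = 2

2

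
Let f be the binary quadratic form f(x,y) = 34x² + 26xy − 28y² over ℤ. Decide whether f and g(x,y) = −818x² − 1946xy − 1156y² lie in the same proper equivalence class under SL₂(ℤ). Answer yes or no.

D₁ = 4484, D₂ = 4484
river cycle of f (length 28): (-28, 30, 32), (32, 34, -26), (-26, 18, 40), (40, 62, -4), (-4, 66, 8), (8, 62, -20), (-20, 58, 14), (14, 54, -28), (-28, 58, 10), (10, 62, -16), … (18 more)
river cycle of g (length 28): (-28, 30, 32), (32, 34, -26), (-26, 18, 40), (40, 62, -4), (-4, 66, 8), (8, 62, -20), (-20, 58, 14), (14, 54, -28), (-28, 58, 10), (10, 62, -16), … (18 more)
cycles coincide ⇒ equivalent

yes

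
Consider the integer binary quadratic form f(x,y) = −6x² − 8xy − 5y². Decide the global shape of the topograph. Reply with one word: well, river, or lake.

D = b²−4ac = (-8)² − 4·(-6)·(-5) = -56
D < 0 ⇒ definite ⇒ every region one sign ⇒ single well

well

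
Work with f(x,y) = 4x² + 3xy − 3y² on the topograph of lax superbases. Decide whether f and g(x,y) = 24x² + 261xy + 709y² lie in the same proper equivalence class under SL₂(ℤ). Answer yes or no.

D₁ = 57, D₂ = 57
river cycle of f (length 6): (-3, 3, 4), (4, 5, -2), (-2, 7, 1), (1, 7, -2), (-2, 5, 4), (4, 3, -3)
river cycle of g (length 6): (4, 3, -3), (-3, 3, 4), (4, 5, -2), (-2, 7, 1), (1, 7, -2), (-2, 5, 4)
cycles coincide ⇒ equivalent

yes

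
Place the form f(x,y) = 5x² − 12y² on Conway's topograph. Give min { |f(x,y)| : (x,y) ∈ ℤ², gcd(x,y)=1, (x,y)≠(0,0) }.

descent: ρ → (-12,0,5)
descent: ρ → (5,10,-7)  [lands on river]
river: ρ → (-7,4,8)
river: ρ → (8,12,-3)
river: ρ → (-3,12,8)
river: ρ → (8,4,-7)
river: ρ → (-7,10,5)
closes: descent 2, river 6
min |a| on river = 3

3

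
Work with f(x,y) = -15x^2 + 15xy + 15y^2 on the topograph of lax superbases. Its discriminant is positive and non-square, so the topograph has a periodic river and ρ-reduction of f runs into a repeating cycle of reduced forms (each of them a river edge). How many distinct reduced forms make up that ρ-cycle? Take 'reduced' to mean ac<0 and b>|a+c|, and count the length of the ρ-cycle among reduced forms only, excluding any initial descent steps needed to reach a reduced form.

D = 1125, ⌊√D⌋ = 33
river: ρ → (15,15,-15)
river: ρ → (-15,15,15)
ρ-cycle length = 2 (tail of 0 descent steps not counted)

2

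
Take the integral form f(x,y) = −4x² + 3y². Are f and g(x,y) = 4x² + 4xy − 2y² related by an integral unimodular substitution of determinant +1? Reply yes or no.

D₁ = 48, D₂ = 48
river cycle of f (length 2): (3, 6, -1), (-1, 6, 3)
river cycle of g (length 2): (-2, 4, 4), (4, 4, -2)
cycles differ ⇒ inequivalent

no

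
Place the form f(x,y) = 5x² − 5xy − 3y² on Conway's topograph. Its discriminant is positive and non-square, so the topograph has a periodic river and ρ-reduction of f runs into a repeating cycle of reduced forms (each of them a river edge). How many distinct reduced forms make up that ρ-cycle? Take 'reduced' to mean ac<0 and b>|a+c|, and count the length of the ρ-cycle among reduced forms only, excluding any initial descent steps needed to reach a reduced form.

D = 85, ⌊√D⌋ = 9
descent: ρ → (-3,5,5)  [lands on river]
river: ρ → (5,5,-3)
river: ρ → (-3,7,3)
river: ρ → (3,5,-5)
river: ρ → (-5,5,3)
river: ρ → (3,7,-3)
ρ-cycle length = 6 (tail of 1 descent step not counted)

6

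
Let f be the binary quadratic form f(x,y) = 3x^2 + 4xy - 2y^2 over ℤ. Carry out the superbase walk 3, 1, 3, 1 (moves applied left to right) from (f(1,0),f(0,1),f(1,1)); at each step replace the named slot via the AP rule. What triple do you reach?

start (3,-2,5) = (f(1,0),f(0,1),f(1,1))
replace slot 3: 2·(3+(-2)) − 5 = -3 → (3,-2,-3)
replace slot 1: 2·((-2)+(-3)) − 3 = -13 → (-13,-2,-3)
replace slot 3: 2·((-13)+(-2)) − (-3) = -27 → (-13,-2,-27)
replace slot 1: 2·((-2)+(-27)) − (-13) = -45 → (-45,-2,-27)

-45,-2,-27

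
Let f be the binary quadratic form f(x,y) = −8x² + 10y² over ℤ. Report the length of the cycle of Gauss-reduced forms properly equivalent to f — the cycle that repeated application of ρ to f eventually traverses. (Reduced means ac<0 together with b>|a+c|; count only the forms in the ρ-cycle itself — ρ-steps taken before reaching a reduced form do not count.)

D = 320, ⌊√D⌋ = 17
descent: ρ → (10,0,-8)
descent: ρ → (-8,16,2)  [lands on river]
river: ρ → (2,16,-8)
ρ-cycle length = 2 (tail of 2 descent steps not counted)

2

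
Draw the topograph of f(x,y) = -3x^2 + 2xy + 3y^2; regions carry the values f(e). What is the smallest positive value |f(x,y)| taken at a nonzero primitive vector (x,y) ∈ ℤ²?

river: ρ → (3,4,-2)
river: ρ → (-2,4,3)
river: ρ → (3,2,-3)
river: ρ → (-3,4,2)
river: ρ → (2,4,-3)
river: ρ → (-3,2,3)
closes: descent 0, river 6
min |a| on river = 2

2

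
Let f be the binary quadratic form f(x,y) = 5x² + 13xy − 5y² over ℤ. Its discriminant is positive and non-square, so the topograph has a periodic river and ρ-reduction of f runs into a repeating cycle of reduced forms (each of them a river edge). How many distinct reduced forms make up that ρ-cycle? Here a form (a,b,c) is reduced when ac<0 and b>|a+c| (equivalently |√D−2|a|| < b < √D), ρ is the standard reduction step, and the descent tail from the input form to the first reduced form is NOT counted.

D = 269, ⌊√D⌋ = 16
river: ρ → (-5,7,11)
river: ρ → (11,15,-1)
river: ρ → (-1,15,11)
river: ρ → (11,7,-5)
river: ρ → (-5,13,5)
river: ρ → (5,7,-11)
river: ρ → (-11,15,1)
river: ρ → (1,15,-11)
river: ρ → (-11,7,5)
river: ρ → (5,13,-5)
ρ-cycle length = 10 (tail of 0 descent steps not counted)

10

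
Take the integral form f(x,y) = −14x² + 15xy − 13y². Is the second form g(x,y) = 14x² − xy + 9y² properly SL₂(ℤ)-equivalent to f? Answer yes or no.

D₁ = -503, D₂ = -503
f is negative-definite; reduce −f:
−f: translate: b→13 (≡-15 mod 28), so (14,-15,13)→(14,13,12)
−f: flip: (14,13,12)→(12,-13,14)
−f: translate: b→11 (≡-13 mod 24), so (12,-13,14)→(12,11,13)
−f: reduced (well bottom): (12,11,13) with a≤c, −a<b≤a
flip sign back: reduced form of f is (-12,-11,-13)
g: flip: (14,-1,9)→(9,1,14)
g: reduced (well bottom): (9,1,14) with a≤c, −a<b≤a
reduced forms (-12, -11, -13) vs (9, 1, 14) ⇒ inequivalent

no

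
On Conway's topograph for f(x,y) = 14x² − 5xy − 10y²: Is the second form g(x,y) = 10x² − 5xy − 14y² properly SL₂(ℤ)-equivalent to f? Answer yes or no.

D₁ = 585, D₂ = 585
river cycle of f (length 12): (-10, 5, 14), (14, 23, -1), (-1, 23, 14), (14, 5, -10), (-10, 15, 9), (9, 21, -4), (-4, 19, 14), (14, 9, -9), (-9, 9, 14), (14, 19, -4), … (2 more)
river cycle of g (length 12): (-14, 5, 10), (10, 15, -9), (-9, 21, 4), (4, 19, -14), (-14, 9, 9), (9, 9, -14), (-14, 19, 4), (4, 21, -9), (-9, 15, 10), (10, 5, -14), … (2 more)
cycles differ ⇒ inequivalent

no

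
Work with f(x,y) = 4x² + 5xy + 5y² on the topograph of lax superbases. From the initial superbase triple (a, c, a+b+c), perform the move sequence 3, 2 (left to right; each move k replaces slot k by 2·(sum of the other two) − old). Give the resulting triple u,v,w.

start (4,5,14) = (f(1,0),f(0,1),f(1,1))
replace slot 3: 2·(4+5) − 14 = 4 → (4,5,4)
replace slot 2: 2·(4+4) − 5 = 11 → (4,11,4)

4,11,4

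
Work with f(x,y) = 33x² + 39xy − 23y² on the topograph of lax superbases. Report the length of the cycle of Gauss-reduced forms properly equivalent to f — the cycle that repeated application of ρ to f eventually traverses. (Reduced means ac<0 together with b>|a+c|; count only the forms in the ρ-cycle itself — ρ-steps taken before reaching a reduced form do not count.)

D = 4557, ⌊√D⌋ = 67
river: ρ → (-23,53,19)
river: ρ → (19,61,-11)
river: ρ → (-11,49,49)
river: ρ → (49,49,-11)
river: ρ → (-11,61,19)
river: ρ → (19,53,-23)
river: ρ → (-23,39,33)
river: ρ → (33,27,-29)
river: ρ → (-29,31,31)
river: ρ → (31,31,-29)
river: ρ → (-29,27,33)
river: ρ → (33,39,-23)
ρ-cycle length = 12 (tail of 0 descent steps not counted)

12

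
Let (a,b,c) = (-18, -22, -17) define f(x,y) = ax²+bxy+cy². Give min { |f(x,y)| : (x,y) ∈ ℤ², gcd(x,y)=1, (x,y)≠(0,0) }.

translate: b→-14 (≡22 mod 36), so (18,22,17)→(18,-14,13)
flip: (18,-14,13)→(13,14,18)
translate: b→-12 (≡14 mod 26), so (13,14,18)→(13,-12,17)
reduced (well bottom): (13,-12,17) with a≤c, −a<b≤a
well minimum |f| = |-13| = 13 (negative-definite)

13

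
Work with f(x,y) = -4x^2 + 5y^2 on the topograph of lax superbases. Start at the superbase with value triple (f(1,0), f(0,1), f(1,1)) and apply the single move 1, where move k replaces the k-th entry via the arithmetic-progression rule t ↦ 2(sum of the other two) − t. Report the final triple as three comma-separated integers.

start (-4,5,1) = (f(1,0),f(0,1),f(1,1))
replace slot 1: 2·(5+1) − (-4) = 16 → (16,5,1)

16,5,1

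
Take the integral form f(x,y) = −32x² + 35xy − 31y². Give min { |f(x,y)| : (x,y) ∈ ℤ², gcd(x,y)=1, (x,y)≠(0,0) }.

translate: b→29 (≡-35 mod 64), so (32,-35,31)→(32,29,28)
flip: (32,29,28)→(28,-29,32)
translate: b→27 (≡-29 mod 56), so (28,-29,32)→(28,27,31)
reduced (well bottom): (28,27,31) with a≤c, −a<b≤a
well minimum |f| = |-28| = 28 (negative-definite)

28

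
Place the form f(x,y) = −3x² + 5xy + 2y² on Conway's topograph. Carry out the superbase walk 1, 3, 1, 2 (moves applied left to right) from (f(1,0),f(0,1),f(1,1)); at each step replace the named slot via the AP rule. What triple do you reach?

start (-3,2,4) = (f(1,0),f(0,1),f(1,1))
replace slot 1: 2·(2+4) − (-3) = 15 → (15,2,4)
replace slot 3: 2·(15+2) − 4 = 30 → (15,2,30)
replace slot 1: 2·(2+30) − 15 = 49 → (49,2,30)
replace slot 2: 2·(49+30) − 2 = 156 → (49,156,30)

49,156,30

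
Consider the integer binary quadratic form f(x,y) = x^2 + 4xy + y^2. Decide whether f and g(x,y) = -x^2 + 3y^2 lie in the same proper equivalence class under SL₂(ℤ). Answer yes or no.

D₁ = 12, D₂ = 12
river cycle of f (length 2): (1, 2, -2), (-2, 2, 1)
river cycle of g (length 2): (-1, 2, 2), (2, 2, -1)
cycles differ ⇒ inequivalent

no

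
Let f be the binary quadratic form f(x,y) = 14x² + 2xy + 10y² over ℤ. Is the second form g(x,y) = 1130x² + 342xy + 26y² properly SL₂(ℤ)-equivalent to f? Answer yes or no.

D₁ = -556, D₂ = -556
f: flip: (14,2,10)→(10,-2,14)
f: reduced (well bottom): (10,-2,14) with a≤c, −a<b≤a
g: flip: (1130,342,26)→(26,-342,1130)
g: translate: b→22 (≡-342 mod 52), so (26,-342,1130)→(26,22,10)
g: flip: (26,22,10)→(10,-22,26)
g: translate: b→-2 (≡-22 mod 20), so (10,-22,26)→(10,-2,14)
g: reduced (well bottom): (10,-2,14) with a≤c, −a<b≤a
reduced forms (10, -2, 14) vs (10, -2, 14) ⇒ equivalent

yes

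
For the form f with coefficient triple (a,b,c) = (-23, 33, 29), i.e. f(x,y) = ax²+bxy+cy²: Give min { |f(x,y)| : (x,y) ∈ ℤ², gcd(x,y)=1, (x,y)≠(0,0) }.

river: ρ → (29,25,-27)
river: ρ → (-27,29,27)
river: ρ → (27,25,-29)
river: ρ → (-29,33,23)
river: ρ → (23,59,-3)
river: ρ → (-3,61,3)
river: ρ → (3,59,-23)
river: ρ → (-23,33,29)
closes: descent 0, river 8
min |a| on river = 3

3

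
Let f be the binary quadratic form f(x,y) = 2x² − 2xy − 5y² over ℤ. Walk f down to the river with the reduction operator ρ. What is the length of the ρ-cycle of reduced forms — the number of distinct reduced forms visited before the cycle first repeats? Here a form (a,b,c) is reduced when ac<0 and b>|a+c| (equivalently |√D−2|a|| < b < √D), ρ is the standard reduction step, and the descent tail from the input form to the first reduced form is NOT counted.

D = 44, ⌊√D⌋ = 6
descent: ρ → (-5,2,2)
descent: ρ → (2,6,-1)  [lands on river]
river: ρ → (-1,6,2)
ρ-cycle length = 2 (tail of 2 descent steps not counted)

2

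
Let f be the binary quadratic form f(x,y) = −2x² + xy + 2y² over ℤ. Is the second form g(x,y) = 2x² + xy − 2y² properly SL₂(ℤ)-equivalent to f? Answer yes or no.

D₁ = 17, D₂ = 17
river cycle of f (length 6): (2, 3, -1), (-1, 3, 2), (2, 1, -2), (-2, 3, 1), (1, 3, -2), (-2, 1, 2)
river cycle of g (length 6): (-2, 3, 1), (1, 3, -2), (-2, 1, 2), (2, 3, -1), (-1, 3, 2), (2, 1, -2)
cycles coincide ⇒ equivalent

yes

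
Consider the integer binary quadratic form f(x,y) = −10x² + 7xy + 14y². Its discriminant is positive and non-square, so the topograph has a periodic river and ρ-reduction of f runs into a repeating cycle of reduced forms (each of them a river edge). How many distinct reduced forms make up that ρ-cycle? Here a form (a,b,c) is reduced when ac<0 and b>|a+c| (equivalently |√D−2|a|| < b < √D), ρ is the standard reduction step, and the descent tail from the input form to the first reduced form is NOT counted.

D = 609, ⌊√D⌋ = 24
river: ρ → (14,21,-3)
river: ρ → (-3,21,14)
river: ρ → (14,7,-10)
river: ρ → (-10,13,11)
river: ρ → (11,9,-12)
river: ρ → (-12,15,8)
river: ρ → (8,17,-10)
river: ρ → (-10,23,2)
river: ρ → (2,21,-21)
river: ρ → (-21,21,2)
river: ρ → (2,23,-10)
river: ρ → (-10,17,8)
river: ρ → (8,15,-12)
river: ρ → (-12,9,11)
river: ρ → (11,13,-10)
river: ρ → (-10,7,14)
ρ-cycle length = 16 (tail of 0 descent steps not counted)

16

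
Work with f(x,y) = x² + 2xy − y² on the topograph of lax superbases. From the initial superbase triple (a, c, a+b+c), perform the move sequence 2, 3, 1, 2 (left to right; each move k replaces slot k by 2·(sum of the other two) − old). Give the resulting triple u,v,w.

start (1,-1,2) = (f(1,0),f(0,1),f(1,1))
replace slot 2: 2·(1+2) − (-1) = 7 → (1,7,2)
replace slot 3: 2·(1+7) − 2 = 14 → (1,7,14)
replace slot 1: 2·(7+14) − 1 = 41 → (41,7,14)
replace slot 2: 2·(41+14) − 7 = 103 → (41,103,14)

41,103,14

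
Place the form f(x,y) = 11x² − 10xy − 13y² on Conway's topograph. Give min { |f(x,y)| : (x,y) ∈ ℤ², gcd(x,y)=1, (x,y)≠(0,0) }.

descent: ρ → (-13,10,11)  [lands on river]
river: ρ → (11,12,-12)
river: ρ → (-12,12,11)
river: ρ → (11,10,-13)
river: ρ → (-13,16,8)
river: ρ → (8,16,-13)
closes: descent 1, river 6
min |a| on river = 8

8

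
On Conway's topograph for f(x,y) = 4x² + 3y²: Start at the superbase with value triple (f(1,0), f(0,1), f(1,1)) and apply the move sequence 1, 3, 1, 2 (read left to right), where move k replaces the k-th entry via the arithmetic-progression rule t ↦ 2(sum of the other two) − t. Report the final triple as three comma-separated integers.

start (4,3,7) = (f(1,0),f(0,1),f(1,1))
replace slot 1: 2·(3+7) − 4 = 16 → (16,3,7)
replace slot 3: 2·(16+3) − 7 = 31 → (16,3,31)
replace slot 1: 2·(3+31) − 16 = 52 → (52,3,31)
replace slot 2: 2·(52+31) − 3 = 163 → (52,163,31)

52,163,31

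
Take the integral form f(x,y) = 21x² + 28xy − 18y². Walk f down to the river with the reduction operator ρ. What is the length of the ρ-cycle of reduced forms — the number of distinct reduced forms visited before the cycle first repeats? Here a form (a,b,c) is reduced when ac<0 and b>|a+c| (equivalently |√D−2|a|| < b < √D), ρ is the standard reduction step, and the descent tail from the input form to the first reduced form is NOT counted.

D = 2296, ⌊√D⌋ = 47
river: ρ → (-18,44,5)
river: ρ → (5,46,-9)
river: ρ → (-9,44,10)
river: ρ → (10,36,-25)
river: ρ → (-25,14,21)
river: ρ → (21,28,-18)
ρ-cycle length = 6 (tail of 0 descent steps not counted)

6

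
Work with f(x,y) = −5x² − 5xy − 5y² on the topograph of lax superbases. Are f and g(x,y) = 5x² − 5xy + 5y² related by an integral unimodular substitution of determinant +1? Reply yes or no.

D₁ = -75, D₂ = -75
f is negative-definite; reduce −f:
−f: reduced (well bottom): (5,5,5) with a≤c, −a<b≤a
flip sign back: reduced form of f is (-5,-5,-5)
g: translate: b→5 (≡-5 mod 10), so (5,-5,5)→(5,5,5)
g: reduced (well bottom): (5,5,5) with a≤c, −a<b≤a
reduced forms (-5, -5, -5) vs (5, 5, 5) ⇒ inequivalent

no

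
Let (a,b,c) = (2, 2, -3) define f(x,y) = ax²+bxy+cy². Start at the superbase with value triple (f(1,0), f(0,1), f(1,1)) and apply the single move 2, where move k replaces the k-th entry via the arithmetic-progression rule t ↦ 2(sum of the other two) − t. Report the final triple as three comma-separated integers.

start (2,-3,1) = (f(1,0),f(0,1),f(1,1))
replace slot 2: 2·(2+1) − (-3) = 9 → (2,9,1)

2,9,1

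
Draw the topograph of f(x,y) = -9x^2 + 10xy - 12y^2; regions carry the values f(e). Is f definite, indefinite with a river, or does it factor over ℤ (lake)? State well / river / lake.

D = b²−4ac = 10² − 4·(-9)·(-12) = -332
D < 0 ⇒ definite ⇒ every region one sign ⇒ single well

well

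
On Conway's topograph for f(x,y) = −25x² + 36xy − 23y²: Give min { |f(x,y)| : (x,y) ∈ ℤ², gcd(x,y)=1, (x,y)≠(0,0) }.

translate: b→14 (≡-36 mod 50), so (25,-36,23)→(25,14,12)
flip: (25,14,12)→(12,-14,25)
translate: b→10 (≡-14 mod 24), so (12,-14,25)→(12,10,23)
reduced (well bottom): (12,10,23) with a≤c, −a<b≤a
well minimum |f| = |-12| = 12 (negative-definite)

12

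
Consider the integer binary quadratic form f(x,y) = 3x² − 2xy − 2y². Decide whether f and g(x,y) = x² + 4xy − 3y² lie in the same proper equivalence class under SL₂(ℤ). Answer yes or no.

D₁ = 28, D₂ = 28
river cycle of f (length 4): (-2, 2, 3), (3, 4, -1), (-1, 4, 3), (3, 2, -2)
river cycle of g (length 4): (-3, 2, 2), (2, 2, -3), (-3, 4, 1), (1, 4, -3)
cycles differ ⇒ inequivalent

no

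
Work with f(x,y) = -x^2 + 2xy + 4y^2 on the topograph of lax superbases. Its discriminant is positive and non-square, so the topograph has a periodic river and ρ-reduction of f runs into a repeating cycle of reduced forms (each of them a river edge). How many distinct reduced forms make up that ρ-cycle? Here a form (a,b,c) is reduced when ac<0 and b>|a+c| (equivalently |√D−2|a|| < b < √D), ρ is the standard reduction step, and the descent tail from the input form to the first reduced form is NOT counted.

D = 20, ⌊√D⌋ = 4
descent: ρ → (4,-2,-1)
descent: ρ → (-1,4,1)  [lands on river]
river: ρ → (1,4,-1)
ρ-cycle length = 2 (tail of 2 descent steps not counted)

2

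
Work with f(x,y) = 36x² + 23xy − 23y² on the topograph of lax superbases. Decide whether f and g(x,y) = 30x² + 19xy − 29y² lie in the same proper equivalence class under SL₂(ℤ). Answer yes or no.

D₁ = 3841, D₂ = 3841
river cycle of f (length 82): (-23, 23, 36), (36, 49, -10), (-10, 51, 31), (31, 11, -30), (-30, 49, 12), (12, 47, -34), (-34, 21, 25), (25, 29, -30), (-30, 31, 24), (24, 17, -37), … (72 more)
river cycle of g (length 82): (-29, 39, 20), (20, 41, -27), (-27, 13, 34), (34, 55, -6), (-6, 53, 43), (43, 33, -16), (-16, 31, 45), (45, 59, -2), (-2, 61, 15), (15, 59, -6), … (72 more)
cycles differ ⇒ inequivalent

no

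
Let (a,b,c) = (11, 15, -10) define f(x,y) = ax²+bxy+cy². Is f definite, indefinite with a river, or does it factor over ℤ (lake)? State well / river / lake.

D = b²−4ac = 15² − 4·11·(-10) = 665
D > 0 non-square ⇒ indefinite ⇒ periodic river

river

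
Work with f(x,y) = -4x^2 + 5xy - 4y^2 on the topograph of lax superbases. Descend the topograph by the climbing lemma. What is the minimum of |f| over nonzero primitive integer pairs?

translate: b→3 (≡-5 mod 8), so (4,-5,4)→(4,3,3)
flip: (4,3,3)→(3,-3,4)
translate: b→3 (≡-3 mod 6), so (3,-3,4)→(3,3,4)
reduced (well bottom): (3,3,4) with a≤c, −a<b≤a
well minimum |f| = |-3| = 3 (negative-definite)

3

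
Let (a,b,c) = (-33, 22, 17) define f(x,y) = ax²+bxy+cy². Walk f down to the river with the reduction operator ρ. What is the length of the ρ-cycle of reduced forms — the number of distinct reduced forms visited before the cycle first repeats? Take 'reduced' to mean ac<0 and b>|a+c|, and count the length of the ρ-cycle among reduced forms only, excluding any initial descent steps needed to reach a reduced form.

D = 2728, ⌊√D⌋ = 52
river: ρ → (17,46,-9)
river: ρ → (-9,44,22)
river: ρ → (22,44,-9)
river: ρ → (-9,46,17)
river: ρ → (17,22,-33)
river: ρ → (-33,44,6)
river: ρ → (6,52,-1)
river: ρ → (-1,52,6)
river: ρ → (6,44,-33)
river: ρ → (-33,22,17)
ρ-cycle length = 10 (tail of 0 descent steps not counted)

10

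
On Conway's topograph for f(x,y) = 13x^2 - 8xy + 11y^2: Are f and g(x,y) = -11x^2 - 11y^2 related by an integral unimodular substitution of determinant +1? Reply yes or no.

D₁ = -508, D₂ = -484
discriminants differ ⇒ not SL₂(ℤ)-equivalent

no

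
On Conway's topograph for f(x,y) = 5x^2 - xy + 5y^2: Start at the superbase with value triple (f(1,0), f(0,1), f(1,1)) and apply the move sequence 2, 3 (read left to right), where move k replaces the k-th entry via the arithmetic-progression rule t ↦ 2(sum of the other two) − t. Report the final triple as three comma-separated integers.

start (5,5,9) = (f(1,0),f(0,1),f(1,1))
replace slot 2: 2·(5+9) − 5 = 23 → (5,23,9)
replace slot 3: 2·(5+23) − 9 = 47 → (5,23,47)

5,23,47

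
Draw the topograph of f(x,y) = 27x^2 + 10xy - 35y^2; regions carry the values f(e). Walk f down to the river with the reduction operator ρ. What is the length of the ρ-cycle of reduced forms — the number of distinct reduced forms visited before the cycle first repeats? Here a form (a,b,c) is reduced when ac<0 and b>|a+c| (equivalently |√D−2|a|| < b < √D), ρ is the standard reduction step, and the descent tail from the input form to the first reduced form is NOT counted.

D = 3880, ⌊√D⌋ = 62
river: ρ → (-35,60,2)
river: ρ → (2,60,-35)
river: ρ → (-35,10,27)
river: ρ → (27,44,-18)
river: ρ → (-18,28,43)
river: ρ → (43,58,-3)
river: ρ → (-3,62,3)
river: ρ → (3,58,-43)
river: ρ → (-43,28,18)
river: ρ → (18,44,-27)
river: ρ → (-27,10,35)
river: ρ → (35,60,-2)
river: ρ → (-2,60,35)
river: ρ → (35,10,-27)
river: ρ → (-27,44,18)
river: ρ → (18,28,-43)
river: ρ → (-43,58,3)
river: ρ → (3,62,-3)
river: ρ → (-3,58,43)
river: ρ → (43,28,-18)
river: ρ → (-18,44,27)
river: ρ → (27,10,-35)
ρ-cycle length = 22 (tail of 0 descent steps not counted)

22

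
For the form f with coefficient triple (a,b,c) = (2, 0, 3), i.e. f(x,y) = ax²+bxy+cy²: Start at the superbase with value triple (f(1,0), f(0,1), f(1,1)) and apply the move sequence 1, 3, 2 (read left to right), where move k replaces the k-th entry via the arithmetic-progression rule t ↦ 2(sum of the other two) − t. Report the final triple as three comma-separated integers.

start (2,3,5) = (f(1,0),f(0,1),f(1,1))
replace slot 1: 2·(3+5) − 2 = 14 → (14,3,5)
replace slot 3: 2·(14+3) − 5 = 29 → (14,3,29)
replace slot 2: 2·(14+29) − 3 = 83 → (14,83,29)

14,83,29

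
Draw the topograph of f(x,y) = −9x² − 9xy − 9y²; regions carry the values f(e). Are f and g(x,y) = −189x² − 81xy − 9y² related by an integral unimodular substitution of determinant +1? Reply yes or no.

D₁ = -243, D₂ = -243
f is negative-definite; reduce −f:
−f: reduced (well bottom): (9,9,9) with a≤c, −a<b≤a
flip sign back: reduced form of f is (-9,-9,-9)
g is negative-definite; reduce −g:
−g: flip: (189,81,9)→(9,-81,189)
−g: translate: b→9 (≡-81 mod 18), so (9,-81,189)→(9,9,9)
−g: reduced (well bottom): (9,9,9) with a≤c, −a<b≤a
flip sign back: reduced form of g is (-9,-9,-9)
reduced forms (-9, -9, -9) vs (-9, -9, -9) ⇒ equivalent

yes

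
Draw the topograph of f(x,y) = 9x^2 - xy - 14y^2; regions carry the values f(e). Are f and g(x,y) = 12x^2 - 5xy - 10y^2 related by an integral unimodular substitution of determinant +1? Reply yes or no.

D₁ = 505, D₂ = 505
river cycle of f (length 6): (9, 17, -6), (-6, 19, 6), (6, 17, -9), (-9, 19, 4), (4, 21, -4), (-4, 19, 9)
river cycle of g (length 8): (-10, 5, 12), (12, 19, -3), (-3, 17, 18), (18, 19, -2), (-2, 21, 8), (8, 11, -12), (-12, 13, 7), (7, 15, -10)
cycles differ ⇒ inequivalent

no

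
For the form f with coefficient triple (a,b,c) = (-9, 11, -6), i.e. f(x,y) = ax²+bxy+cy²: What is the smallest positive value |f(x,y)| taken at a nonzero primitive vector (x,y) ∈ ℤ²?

translate: b→7 (≡-11 mod 18), so (9,-11,6)→(9,7,4)
flip: (9,7,4)→(4,-7,9)
translate: b→1 (≡-7 mod 8), so (4,-7,9)→(4,1,6)
reduced (well bottom): (4,1,6) with a≤c, −a<b≤a
well minimum |f| = |-4| = 4 (negative-definite)

4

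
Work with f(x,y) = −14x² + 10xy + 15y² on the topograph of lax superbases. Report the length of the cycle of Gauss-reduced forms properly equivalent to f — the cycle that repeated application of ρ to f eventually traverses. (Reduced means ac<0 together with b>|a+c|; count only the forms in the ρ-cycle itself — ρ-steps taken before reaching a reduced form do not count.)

D = 940, ⌊√D⌋ = 30
river: ρ → (15,20,-9)
river: ρ → (-9,16,19)
river: ρ → (19,22,-6)
river: ρ → (-6,26,11)
river: ρ → (11,18,-14)
river: ρ → (-14,10,15)
ρ-cycle length = 6 (tail of 0 descent steps not counted)

6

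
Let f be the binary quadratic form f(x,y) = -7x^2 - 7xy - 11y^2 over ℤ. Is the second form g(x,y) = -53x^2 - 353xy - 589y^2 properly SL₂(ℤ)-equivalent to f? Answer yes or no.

D₁ = -259, D₂ = -259
f is negative-definite; reduce −f:
−f: reduced (well bottom): (7,7,11) with a≤c, −a<b≤a
flip sign back: reduced form of f is (-7,-7,-11)
g is negative-definite; reduce −g:
−g: translate: b→35 (≡353 mod 106), so (53,353,589)→(53,35,7)
−g: flip: (53,35,7)→(7,-35,53)
−g: translate: b→7 (≡-35 mod 14), so (7,-35,53)→(7,7,11)
−g: reduced (well bottom): (7,7,11) with a≤c, −a<b≤a
flip sign back: reduced form of g is (-7,-7,-11)
reduced forms (-7, -7, -11) vs (-7, -7, -11) ⇒ equivalent

yes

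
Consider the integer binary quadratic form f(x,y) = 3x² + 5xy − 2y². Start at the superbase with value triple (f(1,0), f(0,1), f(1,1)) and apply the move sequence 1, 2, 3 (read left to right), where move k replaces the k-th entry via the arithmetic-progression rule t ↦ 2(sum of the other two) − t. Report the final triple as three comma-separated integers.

start (3,-2,6) = (f(1,0),f(0,1),f(1,1))
replace slot 1: 2·((-2)+6) − 3 = 5 → (5,-2,6)
replace slot 2: 2·(5+6) − (-2) = 24 → (5,24,6)
replace slot 3: 2·(5+24) − 6 = 52 → (5,24,52)

5,24,52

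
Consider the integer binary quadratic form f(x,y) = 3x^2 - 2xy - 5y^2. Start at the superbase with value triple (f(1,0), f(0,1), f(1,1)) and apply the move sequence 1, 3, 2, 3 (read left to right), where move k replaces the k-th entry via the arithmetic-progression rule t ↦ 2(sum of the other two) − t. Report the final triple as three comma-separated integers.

start (3,-5,-4) = (f(1,0),f(0,1),f(1,1))
replace slot 1: 2·((-5)+(-4)) − 3 = -21 → (-21,-5,-4)
replace slot 3: 2·((-21)+(-5)) − (-4) = -48 → (-21,-5,-48)
replace slot 2: 2·((-21)+(-48)) − (-5) = -133 → (-21,-133,-48)
replace slot 3: 2·((-21)+(-133)) − (-48) = -260 → (-21,-133,-260)

-21,-133,-260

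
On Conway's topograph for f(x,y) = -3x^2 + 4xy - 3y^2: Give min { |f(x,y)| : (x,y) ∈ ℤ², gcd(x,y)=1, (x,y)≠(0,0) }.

translate: b→2 (≡-4 mod 6), so (3,-4,3)→(3,2,2)
flip: (3,2,2)→(2,-2,3)
translate: b→2 (≡-2 mod 4), so (2,-2,3)→(2,2,3)
reduced (well bottom): (2,2,3) with a≤c, −a<b≤a
well minimum |f| = |-2| = 2 (negative-definite)

2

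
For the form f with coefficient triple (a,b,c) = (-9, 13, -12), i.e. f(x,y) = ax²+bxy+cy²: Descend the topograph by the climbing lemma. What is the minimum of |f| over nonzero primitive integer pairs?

translate: b→5 (≡-13 mod 18), so (9,-13,12)→(9,5,8)
flip: (9,5,8)→(8,-5,9)
reduced (well bottom): (8,-5,9) with a≤c, −a<b≤a
well minimum |f| = |-8| = 8 (negative-definite)

8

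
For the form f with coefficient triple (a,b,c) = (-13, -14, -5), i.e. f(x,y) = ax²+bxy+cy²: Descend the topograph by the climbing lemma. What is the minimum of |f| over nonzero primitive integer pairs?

translate: b→-12 (≡14 mod 26), so (13,14,5)→(13,-12,4)
flip: (13,-12,4)→(4,12,13)
translate: b→4 (≡12 mod 8), so (4,12,13)→(4,4,5)
reduced (well bottom): (4,4,5) with a≤c, −a<b≤a
well minimum |f| = |-4| = 4 (negative-definite)

4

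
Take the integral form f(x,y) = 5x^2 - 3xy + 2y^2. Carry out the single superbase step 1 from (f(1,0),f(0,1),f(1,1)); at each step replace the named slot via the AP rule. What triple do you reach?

start (5,2,4) = (f(1,0),f(0,1),f(1,1))
replace slot 1: 2·(2+4) − 5 = 7 → (7,2,4)

7,2,4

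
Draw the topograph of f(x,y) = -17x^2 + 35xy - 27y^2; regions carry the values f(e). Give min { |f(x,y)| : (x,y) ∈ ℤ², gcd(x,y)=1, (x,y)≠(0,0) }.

translate: b→-1 (≡-35 mod 34), so (17,-35,27)→(17,-1,9)
flip: (17,-1,9)→(9,1,17)
reduced (well bottom): (9,1,17) with a≤c, −a<b≤a
well minimum |f| = |-9| = 9 (negative-definite)

9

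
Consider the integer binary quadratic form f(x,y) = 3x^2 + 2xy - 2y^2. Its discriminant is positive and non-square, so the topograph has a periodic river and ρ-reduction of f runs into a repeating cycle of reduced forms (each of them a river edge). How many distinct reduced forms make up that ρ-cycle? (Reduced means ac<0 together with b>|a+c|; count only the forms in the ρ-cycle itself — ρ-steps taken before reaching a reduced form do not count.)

D = 28, ⌊√D⌋ = 5
river: ρ → (-2,2,3)
river: ρ → (3,4,-1)
river: ρ → (-1,4,3)
river: ρ → (3,2,-2)
ρ-cycle length = 4 (tail of 0 descent steps not counted)

4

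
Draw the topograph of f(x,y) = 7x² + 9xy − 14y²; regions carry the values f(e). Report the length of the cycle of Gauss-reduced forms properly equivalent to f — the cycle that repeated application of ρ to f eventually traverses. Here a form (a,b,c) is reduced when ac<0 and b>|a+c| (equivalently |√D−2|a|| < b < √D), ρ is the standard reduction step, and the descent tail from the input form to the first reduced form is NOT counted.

D = 473, ⌊√D⌋ = 21
river: ρ → (-14,19,2)
river: ρ → (2,21,-4)
river: ρ → (-4,19,7)
river: ρ → (7,9,-14)
ρ-cycle length = 4 (tail of 0 descent steps not counted)

4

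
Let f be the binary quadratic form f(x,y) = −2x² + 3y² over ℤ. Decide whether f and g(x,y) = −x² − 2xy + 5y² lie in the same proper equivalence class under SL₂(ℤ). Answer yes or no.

D₁ = 24, D₂ = 24
river cycle of f (length 2): (-2, 4, 1), (1, 4, -2)
river cycle of g (length 2): (-1, 4, 2), (2, 4, -1)
cycles differ ⇒ inequivalent

no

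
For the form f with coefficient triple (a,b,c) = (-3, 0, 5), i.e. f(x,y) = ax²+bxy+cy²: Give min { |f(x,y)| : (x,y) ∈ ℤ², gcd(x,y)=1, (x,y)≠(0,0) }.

descent: ρ → (5,0,-3)
descent: ρ → (-3,6,2)  [lands on river]
river: ρ → (2,6,-3)
closes: descent 2, river 2
min |a| on river = 2

2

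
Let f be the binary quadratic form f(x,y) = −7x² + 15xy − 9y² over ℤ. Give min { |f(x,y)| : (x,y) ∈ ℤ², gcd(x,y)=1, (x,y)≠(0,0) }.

translate: b→-1 (≡-15 mod 14), so (7,-15,9)→(7,-1,1)
flip: (7,-1,1)→(1,1,7)
reduced (well bottom): (1,1,7) with a≤c, −a<b≤a
well minimum |f| = |-1| = 1 (negative-definite)

1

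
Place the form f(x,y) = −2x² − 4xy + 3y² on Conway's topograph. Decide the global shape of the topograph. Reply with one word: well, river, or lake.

D = b²−4ac = (-4)² − 4·(-2)·3 = 40
D > 0 non-square ⇒ indefinite ⇒ periodic river

river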